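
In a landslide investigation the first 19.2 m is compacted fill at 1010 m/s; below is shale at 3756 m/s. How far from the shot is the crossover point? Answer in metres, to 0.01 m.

x_cross = 2h·√((V₂+V₁)/(V₂−V₁)).
(V₂+V₁)/(V₂−V₁) = (3756+1010)/(3756−1010) = 1.7356; √ = 1.3174.
x_cross = 2·19.2·1.3174 = 50.59 m.

50.59 m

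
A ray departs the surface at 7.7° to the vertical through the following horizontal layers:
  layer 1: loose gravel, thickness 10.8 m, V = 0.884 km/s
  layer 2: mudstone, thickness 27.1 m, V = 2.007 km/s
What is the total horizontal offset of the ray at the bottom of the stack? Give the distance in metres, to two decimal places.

Apply Snell's law at each interface; in layer i the horizontal offset is hᵢ·tan θᵢ.
Layer 1: θ = 7.70°; offset = 10.8·tan 7.70° = 1.4602 m.
Layer 2: sin θ = 2.007·sin 7.7°/0.884 = 0.3042, θ = 17.71°; offset = 27.1·tan 17.71° = 8.6539 m.
Σ offsets = 10.1141 m.

10.11 m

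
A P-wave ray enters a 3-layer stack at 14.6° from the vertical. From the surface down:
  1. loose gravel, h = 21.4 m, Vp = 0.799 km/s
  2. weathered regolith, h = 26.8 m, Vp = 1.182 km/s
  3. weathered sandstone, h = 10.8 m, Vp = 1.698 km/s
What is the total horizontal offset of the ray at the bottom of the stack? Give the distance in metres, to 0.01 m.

Apply Snell's law at each interface; in layer i the horizontal offset is hᵢ·tan θᵢ.
Layer 1: θ = 14.60°; offset = 21.4·tan 14.60° = 5.5743 m.
Layer 2: sin θ = 1.182·sin 14.6°/0.799 = 0.3729, θ = 21.89°; offset = 26.8·tan 21.89° = 10.7705 m.
Layer 3: sin θ = 1.698·sin 14.6°/0.799 = 0.5357, θ = 32.39°; offset = 10.8·tan 32.39° = 6.8514 m.
Summing the layer offsets gives 23.1962 m.

23.20 m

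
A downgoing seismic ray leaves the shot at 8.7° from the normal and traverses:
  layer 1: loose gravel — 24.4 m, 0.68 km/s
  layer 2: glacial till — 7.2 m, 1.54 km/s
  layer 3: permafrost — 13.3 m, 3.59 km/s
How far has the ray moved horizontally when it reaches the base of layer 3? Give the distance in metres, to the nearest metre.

Ray parameter p = sin 8.7° / 0.68 km/s = 2.2244e-01 s/km.
Layer 1: θ = 8.70°; offset = 24.4·tan 8.70° = 3.734 m.
Layer 2: sin θ = p·1.54 = 0.3426 → θ = 20.03°; offset = 7.2·tan 20.03° = 2.625 m.
Layer 3: sin θ = p·3.59 = 0.7986 → θ = 52.99°; offset = 13.3·tan 52.99° = 17.646 m.
Summing the layer offsets gives 24.005 m.

24 m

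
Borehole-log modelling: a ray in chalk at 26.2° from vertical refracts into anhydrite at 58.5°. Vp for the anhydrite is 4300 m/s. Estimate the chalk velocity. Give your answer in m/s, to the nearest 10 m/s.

sin 26.2° = 0.4415; sin 58.5° = 0.8526.
V₁ = V₂·(sin θ₁/sin θ₂) = 4300·(0.4415/0.8526) = 2226.58 m/s.

2230 m/s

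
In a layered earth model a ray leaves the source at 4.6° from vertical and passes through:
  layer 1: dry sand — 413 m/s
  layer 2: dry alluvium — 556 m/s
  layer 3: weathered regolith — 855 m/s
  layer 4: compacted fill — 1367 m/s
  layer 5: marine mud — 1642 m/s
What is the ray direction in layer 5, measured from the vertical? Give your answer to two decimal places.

Ray parameter p = sin 4.6° / 413 = 1.9419e-04 s/m.
sin θ_5 = p·V_5 = 1.9419e-04 × 1642 = 0.3189.
θ_5 = 18.59° from the vertical.

18.59°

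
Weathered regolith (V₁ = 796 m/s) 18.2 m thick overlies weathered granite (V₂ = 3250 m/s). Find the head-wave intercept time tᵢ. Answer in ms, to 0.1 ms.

44.3 ms

tᵢ = 2h·√(V₂²−V₁²)/(V₁V₂).
√(V₂²−V₁²) = √(3250²−796²) = 3151.0 m/s.
tᵢ = 2·18.2·3151.0/(796·3250) = 0.04434 s.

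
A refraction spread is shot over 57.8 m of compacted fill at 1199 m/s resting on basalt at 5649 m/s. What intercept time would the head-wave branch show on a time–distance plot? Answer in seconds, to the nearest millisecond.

0.094 s

θ_c = arcsin(V₁/V₂) = arcsin(1199/5649) = 12.25°; cos θ_c = 0.9772.
tᵢ = 2h·cos θ_c / V₁ = 2·57.8·0.9772 / 1199 = 0.09422 s.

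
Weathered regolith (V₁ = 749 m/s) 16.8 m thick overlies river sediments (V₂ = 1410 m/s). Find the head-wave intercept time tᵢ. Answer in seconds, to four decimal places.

θ_c = arcsin(V₁/V₂) = arcsin(749/1410) = 32.09°; cos θ_c = 0.8472.
tᵢ = 2h·cos θ_c / V₁ = 2·16.8·0.8472 / 749 = 0.03801 s.

0.0380 s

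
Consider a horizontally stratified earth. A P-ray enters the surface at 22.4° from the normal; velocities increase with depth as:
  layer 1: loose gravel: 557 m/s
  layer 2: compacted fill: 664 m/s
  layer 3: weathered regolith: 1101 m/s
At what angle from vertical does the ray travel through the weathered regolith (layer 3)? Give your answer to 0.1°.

Snell's law across each interface conserves sin θ / V, so sin θ_3 = V_3·sin θ₁/V₁.
sin θ_3 = 1101 × sin 22.4° / 557 = 0.7532.
θ_3 = 48.87° from the vertical.

48.9°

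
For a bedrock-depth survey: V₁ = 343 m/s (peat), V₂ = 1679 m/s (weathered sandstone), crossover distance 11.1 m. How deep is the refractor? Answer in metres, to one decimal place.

h = (x_cross/2)·√((V₂−V₁)/(V₂+V₁)).
(V₂−V₁)/(V₂+V₁) = (1679−343)/(1679+343) = 0.6607; √ = 0.8129.
h = (11.1/2)·0.8129 = 4.51 m.

4.5 m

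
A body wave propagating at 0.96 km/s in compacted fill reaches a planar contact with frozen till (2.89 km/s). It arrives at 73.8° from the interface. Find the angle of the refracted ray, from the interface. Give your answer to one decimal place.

Convert to the normal: θ₁ = 90° − 73.8° = 16.2°.
sin θ₁/V₁ = sin θ₂/V₂ ⇒ sin θ₂ = 2.89·sin 16.2°/0.96 = 2.89·0.2790/0.96 = 0.8399.
θ₂ = sin⁻¹(0.8399) = 57.13° (from vertical).
From the interface: 90° − 57.13° = 32.87°.

32.9°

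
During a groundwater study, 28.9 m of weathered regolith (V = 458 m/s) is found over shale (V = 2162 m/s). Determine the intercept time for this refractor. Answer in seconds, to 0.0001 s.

tᵢ = 2h·√(V₂²−V₁²)/(V₁V₂).
√(V₂²−V₁²) = √(2162²−458²) = 2112.9 m/s.
tᵢ = 2·28.9·2112.9/(458·2162) = 0.12334 s.

0.1233 s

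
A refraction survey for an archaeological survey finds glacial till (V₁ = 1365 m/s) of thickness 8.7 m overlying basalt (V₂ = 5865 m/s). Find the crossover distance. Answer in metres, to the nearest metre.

θ_c = arcsin(1365/5865) = 13.46°, so cos θ_c = 0.9725 and tᵢ = 2h cos θ_c/V₁ = 0.0124 s.
At crossover x/V₁ = x/V₂ + tᵢ ⇒ x = tᵢ/(1/V₁ − 1/V₂) = 0.01240/(7.3260e-04 − 1.7050e-04) = 22.06 m.

22 m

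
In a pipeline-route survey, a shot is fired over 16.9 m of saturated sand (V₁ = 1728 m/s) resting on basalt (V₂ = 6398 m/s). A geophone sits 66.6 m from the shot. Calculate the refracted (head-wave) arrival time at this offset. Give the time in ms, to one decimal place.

t = x/V₂ + 2h·√(V₂²−V₁²)/(V₁V₂).
√(V₂²−V₁²) = √(6398²−1728²) = 6160.2 m/s; delay term = 2·16.9·6160.2/(1728·6398) = 0.01883 s.
t = 66.6/6398 + 0.01883 = 0.02924 s.

29.2 ms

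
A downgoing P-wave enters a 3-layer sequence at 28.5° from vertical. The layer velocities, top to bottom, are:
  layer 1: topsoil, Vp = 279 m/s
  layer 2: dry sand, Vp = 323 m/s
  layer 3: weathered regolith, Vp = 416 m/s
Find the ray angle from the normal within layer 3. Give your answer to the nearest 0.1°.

45.4°

Ray parameter p = sin 28.5° / 279 = 1.7102e-03 s/m.
sin θ_3 = p·V_3 = 1.7102e-03 × 416 = 0.7115.
θ_3 = 45.35° from the vertical.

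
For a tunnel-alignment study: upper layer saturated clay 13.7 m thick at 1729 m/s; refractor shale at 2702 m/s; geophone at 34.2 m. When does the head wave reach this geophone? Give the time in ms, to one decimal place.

24.8 ms

θ_c = arcsin(V₁/V₂) = arcsin(1729/2702) = 39.78°, cos θ_c = 0.7685.
Intercept time tᵢ = 2h cos θ_c / V₁ = 2·13.7·0.7685/1729 = 0.01218 s.
t = x/V₂ + tᵢ = 34.2/2702 + 0.01218 = 0.02484 s.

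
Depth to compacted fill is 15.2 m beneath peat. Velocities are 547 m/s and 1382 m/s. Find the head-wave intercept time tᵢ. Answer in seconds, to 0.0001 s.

tᵢ = 2h·√(V₂²−V₁²)/(V₁V₂).
√(V₂²−V₁²) = √(1382²−547²) = 1269.1 m/s.
tᵢ = 2·15.2·1269.1/(547·1382) = 0.05104 s.

0.0510 s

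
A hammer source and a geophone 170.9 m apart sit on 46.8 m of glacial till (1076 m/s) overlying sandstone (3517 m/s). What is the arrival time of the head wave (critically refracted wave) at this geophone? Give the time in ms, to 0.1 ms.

131.4 ms

t = x/V₂ + 2h·√(V₂²−V₁²)/(V₁V₂).
√(V₂²−V₁²) = √(3517²−1076²) = 3348.4 m/s; delay term = 2·46.8·3348.4/(1076·3517) = 0.08282 s.
t = 170.9/3517 + 0.08282 = 0.13141 s.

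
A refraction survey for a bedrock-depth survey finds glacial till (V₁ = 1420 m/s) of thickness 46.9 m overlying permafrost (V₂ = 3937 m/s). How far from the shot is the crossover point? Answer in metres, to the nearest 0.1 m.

θ_c = arcsin(1420/3937) = 21.14°, so cos θ_c = 0.9327 and tᵢ = 2h cos θ_c/V₁ = 0.0616 s.
At crossover x/V₁ = x/V₂ + tᵢ ⇒ x = tᵢ/(1/V₁ − 1/V₂) = 0.06161/(7.0423e-04 − 2.5400e-04) = 136.84 m.

136.8 m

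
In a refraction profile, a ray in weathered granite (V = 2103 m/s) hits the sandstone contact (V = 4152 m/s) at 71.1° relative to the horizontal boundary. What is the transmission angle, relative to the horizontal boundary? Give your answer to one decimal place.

50.2°

Convert to the normal: θ₁ = 90° − 71.1° = 18.9°.
sin θ₁/V₁ = sin θ₂/V₂ ⇒ sin θ₂ = 4152·sin 18.9°/2103 = 4152·0.3239/2103 = 0.6395.
θ₂ = arcsin 0.6395 = 39.76° from the normal.
From the interface: 90° − 39.76° = 50.24°.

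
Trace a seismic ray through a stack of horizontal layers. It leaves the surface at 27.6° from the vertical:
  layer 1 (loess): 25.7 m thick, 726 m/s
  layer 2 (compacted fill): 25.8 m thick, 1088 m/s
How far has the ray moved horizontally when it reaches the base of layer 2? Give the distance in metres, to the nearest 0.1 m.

38.3 m

p = sin θ₁/V₁ = sin 27.6°/726 = 6.3815e-04 s/m is conserved through the stack.
Layer 1: θ = 27.60°; offset = 25.7·tan 27.60° = 13.436 m.
Layer 2: sin θ = p·1088 = 0.6943 → θ = 43.97°; offset = 25.8·tan 43.97° = 24.890 m.
Summing the layer offsets gives 38.326 m.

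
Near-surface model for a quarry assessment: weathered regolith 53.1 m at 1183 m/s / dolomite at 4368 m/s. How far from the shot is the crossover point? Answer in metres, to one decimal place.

140.2 m

x_cross = 2h·√((V₂+V₁)/(V₂−V₁)).
(V₂+V₁)/(V₂−V₁) = (4368+1183)/(4368−1183) = 1.7429; √ = 1.3202.
x_cross = 2·53.1·1.3202 = 140.20 m.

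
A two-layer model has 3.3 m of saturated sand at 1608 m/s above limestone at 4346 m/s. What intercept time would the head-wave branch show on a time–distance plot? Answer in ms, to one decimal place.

θ_c = arcsin(V₁/V₂) = arcsin(1608/4346) = 21.72°; cos θ_c = 0.9290.
tᵢ = 2h·cos θ_c / V₁ = 2·3.3·0.9290 / 1608 = 0.00381 s.

3.8 ms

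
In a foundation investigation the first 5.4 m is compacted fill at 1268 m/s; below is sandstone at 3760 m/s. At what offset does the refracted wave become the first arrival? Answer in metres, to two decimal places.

15.34 m

θ_c = arcsin(1268/3760) = 19.71°, so cos θ_c = 0.9414 and tᵢ = 2h cos θ_c/V₁ = 0.0080 s.
At crossover x/V₁ = x/V₂ + tᵢ ⇒ x = tᵢ/(1/V₁ − 1/V₂) = 0.00802/(7.8864e-04 − 2.6596e-04) = 15.34 m.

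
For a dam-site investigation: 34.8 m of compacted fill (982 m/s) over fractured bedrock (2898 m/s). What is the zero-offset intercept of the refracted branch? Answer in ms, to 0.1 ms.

tᵢ = 2h·√(V₂²−V₁²)/(V₁V₂).
√(V₂²−V₁²) = √(2898²−982²) = 2726.6 m/s.
tᵢ = 2·34.8·2726.6/(982·2898) = 0.06668 s.

66.7 ms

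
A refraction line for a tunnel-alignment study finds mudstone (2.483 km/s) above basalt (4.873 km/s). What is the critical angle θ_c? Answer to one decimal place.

At critical incidence the refracted ray runs along the interface (θ₂ = 90°), so sin θ_c = V₁/V₂.
θ_c = arcsin(2.483/4.873) = arcsin 0.5095 = 30.63°.

30.6°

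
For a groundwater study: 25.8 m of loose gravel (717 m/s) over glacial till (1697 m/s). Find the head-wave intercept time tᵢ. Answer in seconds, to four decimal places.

tᵢ = 2h·√(V₂²−V₁²)/(V₁V₂).
√(V₂²−V₁²) = √(1697²−717²) = 1538.1 m/s.
tᵢ = 2·25.8·1538.1/(717·1697) = 0.06523 s.

0.0652 s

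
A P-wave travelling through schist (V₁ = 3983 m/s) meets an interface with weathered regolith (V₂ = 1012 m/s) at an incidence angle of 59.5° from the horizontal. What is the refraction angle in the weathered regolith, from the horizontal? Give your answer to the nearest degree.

83°

Convert to the normal: θ₁ = 90° − 59.5° = 30.5°.
Snell's law: sin θ₂ = (V₂/V₁)·sin θ₁ = (1012/3983)·sin 30.5° = 0.1290.
θ₂ = arcsin 0.1290 = 7.41° from the normal.
From the interface: 90° − 7.41° = 82.59°.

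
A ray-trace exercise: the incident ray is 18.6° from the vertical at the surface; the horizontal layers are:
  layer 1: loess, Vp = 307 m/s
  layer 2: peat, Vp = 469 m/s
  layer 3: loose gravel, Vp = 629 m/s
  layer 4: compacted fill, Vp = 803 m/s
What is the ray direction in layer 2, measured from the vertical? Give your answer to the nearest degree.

Snell's law across each interface conserves sin θ / V, so sin θ_2 = V_2·sin θ₁/V₁.
sin θ_2 = 469 × sin 18.6° / 307 = 0.4873.
θ_2 = 29.16° from the vertical.

29°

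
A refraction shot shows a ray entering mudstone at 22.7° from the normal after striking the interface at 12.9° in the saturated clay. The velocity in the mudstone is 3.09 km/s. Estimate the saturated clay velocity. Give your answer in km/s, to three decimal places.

sin 12.9° = 0.2233; sin 22.7° = 0.3859.
V₁ = V₂·(sin θ₁/sin θ₂) = 3.09·(0.2233/0.3859) = 1.788 km/s.

1.788 km/s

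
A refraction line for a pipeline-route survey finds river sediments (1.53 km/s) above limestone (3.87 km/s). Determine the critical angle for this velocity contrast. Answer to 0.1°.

Critical incidence: sin θ_c = V₁/V₂ = 1.53/3.87 = 0.3953.
θ_c = arcsin 0.3953 = 23.29°.

23.3°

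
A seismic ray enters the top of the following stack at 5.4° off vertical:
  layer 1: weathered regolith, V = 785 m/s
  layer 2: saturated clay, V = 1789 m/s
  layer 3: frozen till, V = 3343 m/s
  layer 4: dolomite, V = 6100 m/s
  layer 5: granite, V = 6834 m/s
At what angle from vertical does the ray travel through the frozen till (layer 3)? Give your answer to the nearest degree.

Ray parameter p = sin 5.4° / 785 = 1.1988e-04 s/m.
sin θ_3 = p·V_3 = 1.1988e-04 × 3343 = 0.4008.
θ_3 = 23.63° from the vertical.

24°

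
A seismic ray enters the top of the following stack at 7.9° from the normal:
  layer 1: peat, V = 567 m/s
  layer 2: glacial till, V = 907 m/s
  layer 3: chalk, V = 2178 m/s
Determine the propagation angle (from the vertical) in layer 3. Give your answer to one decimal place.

Snell's law across each interface conserves sin θ / V, so sin θ_3 = V_3·sin θ₁/V₁.
sin θ_3 = 2178 × sin 7.9° / 567 = 0.5280.
θ_3 = 31.87° from the vertical.

31.9°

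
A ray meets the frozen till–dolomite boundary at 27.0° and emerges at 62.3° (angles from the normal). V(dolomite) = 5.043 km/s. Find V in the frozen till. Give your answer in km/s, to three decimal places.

2.586 km/s

Snell's law: sin 27.0°/V₁ = sin 62.3°/V₂.
V₁ = V₂·sin 27.0°/sin 62.3° = 5.043 × 0.5128 = 2.586 km/s.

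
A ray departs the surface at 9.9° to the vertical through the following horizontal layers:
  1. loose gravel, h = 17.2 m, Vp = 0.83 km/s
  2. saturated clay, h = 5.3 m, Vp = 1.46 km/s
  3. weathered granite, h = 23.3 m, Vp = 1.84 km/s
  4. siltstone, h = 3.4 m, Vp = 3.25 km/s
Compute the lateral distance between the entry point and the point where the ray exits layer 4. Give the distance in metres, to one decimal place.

Ray parameter p = sin 9.9° / 0.83 km/s = 2.0714e-01 s/km.
Layer 1: θ = 9.90°; offset = 17.2·tan 9.90° = 3.002 m.
Layer 2: sin θ = p·1.46 = 0.3024 → θ = 17.60°; offset = 5.3·tan 17.60° = 1.682 m.
Layer 3: sin θ = p·1.84 = 0.3811 → θ = 22.40°; offset = 23.3·tan 22.40° = 9.606 m.
Layer 4: sin θ = p·3.25 = 0.6732 → θ = 42.32°; offset = 3.4·tan 42.32° = 3.095 m.
Total horizontal offset = 17.385 m.

17.4 m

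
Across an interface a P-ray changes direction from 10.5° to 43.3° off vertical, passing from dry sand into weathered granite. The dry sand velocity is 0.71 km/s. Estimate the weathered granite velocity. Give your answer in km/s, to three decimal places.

2.672 km/s

sin 10.5° = 0.1822; sin 43.3° = 0.6858.
V₂ = V₁·(sin θ₂/sin θ₁) = 0.71·(0.6858/0.1822) = 2.672 km/s.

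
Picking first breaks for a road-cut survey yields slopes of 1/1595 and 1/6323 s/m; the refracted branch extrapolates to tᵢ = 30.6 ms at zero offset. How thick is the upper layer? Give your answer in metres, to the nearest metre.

25 m

θ_c = arcsin(1595/6323) = 14.61°; cos θ_c = 0.9677.
tᵢ = 2h cos θ_c/V₁ ⇒ h = tᵢ·V₁/(2 cos θ_c) = 0.0306·1595/(2·0.9677) = 25.22 m.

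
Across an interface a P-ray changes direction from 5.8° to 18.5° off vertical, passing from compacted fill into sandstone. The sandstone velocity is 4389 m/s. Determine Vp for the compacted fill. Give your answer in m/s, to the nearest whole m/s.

1398 m/s

sin 5.8° = 0.1011; sin 18.5° = 0.3173.
V₁ = V₂·(sin θ₁/sin θ₂) = 4389·(0.1011/0.3173) = 1397.82 m/s.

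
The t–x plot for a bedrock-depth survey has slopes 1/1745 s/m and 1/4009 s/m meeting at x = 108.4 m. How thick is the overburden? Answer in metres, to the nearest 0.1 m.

34.0 m

h = (x_cross/2)·√((V₂−V₁)/(V₂+V₁)).
(V₂−V₁)/(V₂+V₁) = (4009−1745)/(4009+1745) = 0.3935; √ = 0.6273.
h = (108.4/2)·0.6273 = 34.00 m.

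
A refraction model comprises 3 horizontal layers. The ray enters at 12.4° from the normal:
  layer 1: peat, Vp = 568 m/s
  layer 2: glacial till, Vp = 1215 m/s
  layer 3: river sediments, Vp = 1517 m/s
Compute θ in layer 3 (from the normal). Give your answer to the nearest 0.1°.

Snell's law across each interface conserves sin θ / V, so sin θ_3 = V_3·sin θ₁/V₁.
sin θ_3 = 1517 × sin 12.4° / 568 = 0.5735.
θ_3 = 35.00° from the vertical.

35.0°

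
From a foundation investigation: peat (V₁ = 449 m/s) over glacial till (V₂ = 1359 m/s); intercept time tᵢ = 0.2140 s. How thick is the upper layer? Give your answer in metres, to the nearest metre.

51 m

θ_c = arcsin(449/1359) = 19.29°; cos θ_c = 0.9438.
tᵢ = 2h cos θ_c/V₁ ⇒ h = tᵢ·V₁/(2 cos θ_c) = 0.214·449/(2·0.9438) = 50.90 m.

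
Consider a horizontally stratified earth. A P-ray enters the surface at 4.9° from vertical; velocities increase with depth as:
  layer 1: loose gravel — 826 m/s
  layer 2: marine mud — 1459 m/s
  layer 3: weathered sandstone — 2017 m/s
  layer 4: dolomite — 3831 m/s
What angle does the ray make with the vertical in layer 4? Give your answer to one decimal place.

Snell's law across each interface conserves sin θ / V, so sin θ_4 = V_4·sin θ₁/V₁.
sin θ_4 = 3831 × sin 4.9° / 826 = 0.3962.
θ_4 = arcsin 0.3962 = 23.34°.

23.3°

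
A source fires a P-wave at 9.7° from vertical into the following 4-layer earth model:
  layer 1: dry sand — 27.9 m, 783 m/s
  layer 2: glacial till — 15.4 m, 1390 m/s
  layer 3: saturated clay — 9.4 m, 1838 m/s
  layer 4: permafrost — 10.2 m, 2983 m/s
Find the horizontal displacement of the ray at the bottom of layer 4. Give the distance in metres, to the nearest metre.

22 m

Ray parameter p = sin 9.7° / 783 m/s = 2.1518e-04 s/m.
Layer 1: θ = 9.70°; offset = 27.9·tan 9.70° = 4.769 m.
Layer 2: sin θ = p·1390 = 0.2991 → θ = 17.40°; offset = 15.4·tan 17.40° = 4.827 m.
Layer 3: sin θ = p·1838 = 0.3955 → θ = 23.30°; offset = 9.4·tan 23.30° = 4.048 m.
Layer 4: sin θ = p·2983 = 0.6419 → θ = 39.93°; offset = 10.2·tan 39.93° = 8.539 m.
Summing the layer offsets gives 22.183 m.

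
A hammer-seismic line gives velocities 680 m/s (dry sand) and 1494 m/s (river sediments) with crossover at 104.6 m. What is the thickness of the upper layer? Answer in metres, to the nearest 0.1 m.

32.0 m

h = (x_cross/2)·√((V₂−V₁)/(V₂+V₁)).
(V₂−V₁)/(V₂+V₁) = (1494−680)/(1494+680) = 0.3744; √ = 0.6119.
h = (104.6/2)·0.6119 = 32.00 m.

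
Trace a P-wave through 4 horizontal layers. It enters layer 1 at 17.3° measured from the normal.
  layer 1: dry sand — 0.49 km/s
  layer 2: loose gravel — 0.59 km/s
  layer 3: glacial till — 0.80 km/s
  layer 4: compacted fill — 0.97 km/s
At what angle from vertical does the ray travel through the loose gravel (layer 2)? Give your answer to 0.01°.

Ray parameter p = sin 17.3° / 0.49 = 6.0689e-01 s/km.
sin θ_2 = p·V_2 = 6.0689e-01 × 0.59 = 0.3581.
θ_2 = 20.98° from the vertical.

20.98°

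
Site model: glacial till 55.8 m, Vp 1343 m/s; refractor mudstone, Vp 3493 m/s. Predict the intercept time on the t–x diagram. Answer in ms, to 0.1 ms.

θ_c = arcsin(V₁/V₂) = arcsin(1343/3493) = 22.61°; cos θ_c = 0.9231.
tᵢ = 2h·cos θ_c / V₁ = 2·55.8·0.9231 / 1343 = 0.07671 s.

76.7 ms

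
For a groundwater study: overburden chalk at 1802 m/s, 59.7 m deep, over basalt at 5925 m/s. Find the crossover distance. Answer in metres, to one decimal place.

163.5 m

θ_c = arcsin(1802/5925) = 17.71°, so cos θ_c = 0.9526 and tᵢ = 2h cos θ_c/V₁ = 0.0631 s.
At crossover x/V₁ = x/V₂ + tᵢ ⇒ x = tᵢ/(1/V₁ − 1/V₂) = 0.06312/(5.5494e-04 − 1.6878e-04) = 163.46 m.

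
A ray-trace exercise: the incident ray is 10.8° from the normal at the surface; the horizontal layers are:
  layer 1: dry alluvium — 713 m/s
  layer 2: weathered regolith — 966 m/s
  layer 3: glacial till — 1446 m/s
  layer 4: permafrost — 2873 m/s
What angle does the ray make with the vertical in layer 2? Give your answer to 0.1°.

Ray parameter p = sin 10.8° / 713 = 2.6281e-04 s/m.
sin θ_2 = p·V_2 = 2.6281e-04 × 966 = 0.2539.
θ_2 = arcsin 0.2539 = 14.71°.

14.7°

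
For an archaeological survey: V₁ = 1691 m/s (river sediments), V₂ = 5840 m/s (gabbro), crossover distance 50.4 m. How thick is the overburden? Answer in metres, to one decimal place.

x_cross = 2h·√((V₂+V₁)/(V₂−V₁)) → h = x_cross / (2·√((V₂+V₁)/(V₂−V₁))).
√((V₂+V₁)/(V₂−V₁)) = √((5840+1691)/(5840−1691)) = 1.3473.
h = 50.4 / (2·1.3473) = 18.70 m.

18.7 m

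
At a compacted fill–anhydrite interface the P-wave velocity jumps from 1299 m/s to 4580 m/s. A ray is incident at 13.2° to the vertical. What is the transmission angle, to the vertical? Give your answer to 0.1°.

Snell's law: sin θ₂ = (V₂/V₁)·sin θ₁ = (4580/1299)·sin 13.2° = 0.8051.
θ₂ = arcsin 0.8051 = 53.62° from the normal.

53.6°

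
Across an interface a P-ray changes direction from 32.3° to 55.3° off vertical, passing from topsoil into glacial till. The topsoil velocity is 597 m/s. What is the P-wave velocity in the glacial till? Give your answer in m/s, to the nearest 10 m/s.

920 m/s

sin 32.3° = 0.5344; sin 55.3° = 0.8221.
V₂ = V₁·(sin θ₂/sin θ₁) = 597·(0.8221/0.5344) = 918.53 m/s.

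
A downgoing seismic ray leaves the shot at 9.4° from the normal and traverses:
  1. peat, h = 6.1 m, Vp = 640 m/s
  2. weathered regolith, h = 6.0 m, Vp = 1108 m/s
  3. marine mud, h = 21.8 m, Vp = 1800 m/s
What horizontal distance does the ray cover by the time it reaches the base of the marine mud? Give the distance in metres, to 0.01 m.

Ray parameter p = sin 9.4° / 640 m/s = 2.5520e-04 s/m.
Layer 1: θ = 9.40°; offset = 6.1·tan 9.40° = 1.0098 m.
Layer 2: sin θ = p·1108 = 0.2828 → θ = 16.42°; offset = 6.0·tan 16.42° = 1.7687 m.
Layer 3: sin θ = p·1800 = 0.4594 → θ = 27.35°; offset = 21.8·tan 27.35° = 11.2737 m.
Summing the layer offsets gives 14.0523 m.

14.05 m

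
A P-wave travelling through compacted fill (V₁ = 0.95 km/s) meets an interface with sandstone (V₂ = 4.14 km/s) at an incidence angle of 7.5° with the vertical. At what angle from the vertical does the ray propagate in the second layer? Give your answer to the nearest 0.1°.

sin θ₁/V₁ = sin θ₂/V₂ ⇒ sin θ₂ = 4.14·sin 7.5°/0.95 = 4.14·0.1305/0.95 = 0.5688.
θ₂ = sin⁻¹(0.5688) = 34.67° (from vertical).

34.7°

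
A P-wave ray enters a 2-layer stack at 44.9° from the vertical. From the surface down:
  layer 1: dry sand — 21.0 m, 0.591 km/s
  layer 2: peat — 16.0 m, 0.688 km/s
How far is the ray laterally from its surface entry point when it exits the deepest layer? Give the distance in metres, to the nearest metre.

44 m

Apply Snell's law at each interface; in layer i the horizontal offset is hᵢ·tan θᵢ.
Layer 1: θ = 44.90°; offset = 21.0·tan 44.90° = 20.927 m.
Layer 2: sin θ = 0.688·sin 44.9°/0.591 = 0.8217, θ = 55.26°; offset = 16.0·tan 55.26° = 23.071 m.
Σ offsets = 43.997 m.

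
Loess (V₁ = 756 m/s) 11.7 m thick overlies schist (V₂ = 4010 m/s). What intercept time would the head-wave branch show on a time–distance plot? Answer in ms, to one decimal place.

30.4 ms

θ_c = arcsin(V₁/V₂) = arcsin(756/4010) = 10.87°; cos θ_c = 0.9821.
tᵢ = 2h·cos θ_c / V₁ = 2·11.7·0.9821 / 756 = 0.03040 s.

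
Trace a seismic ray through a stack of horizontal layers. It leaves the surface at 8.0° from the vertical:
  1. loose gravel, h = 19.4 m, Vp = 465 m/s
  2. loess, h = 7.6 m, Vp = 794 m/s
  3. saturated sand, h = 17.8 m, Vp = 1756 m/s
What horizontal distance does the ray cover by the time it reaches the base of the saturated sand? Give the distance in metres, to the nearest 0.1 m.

Apply Snell's law at each interface; in layer i the horizontal offset is hᵢ·tan θᵢ.
Layer 1: θ = 8.00°; offset = 19.4·tan 8.00° = 2.726 m.
Layer 2: sin θ = 794·sin 8.0°/465 = 0.2376, θ = 13.75°; offset = 7.6·tan 13.75° = 1.859 m.
Layer 3: sin θ = 1756·sin 8.0°/465 = 0.5256, θ = 31.71°; offset = 17.8·tan 31.71° = 10.996 m.
Total horizontal offset = 15.582 m.

15.6 m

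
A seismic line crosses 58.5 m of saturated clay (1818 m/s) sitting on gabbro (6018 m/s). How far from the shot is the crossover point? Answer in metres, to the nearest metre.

160 m

θ_c = arcsin(1818/6018) = 17.58°, so cos θ_c = 0.9533 and tᵢ = 2h cos θ_c/V₁ = 0.0613 s.
At crossover x/V₁ = x/V₂ + tᵢ ⇒ x = tᵢ/(1/V₁ − 1/V₂) = 0.06135/(5.5006e-04 − 1.6617e-04) = 159.81 m.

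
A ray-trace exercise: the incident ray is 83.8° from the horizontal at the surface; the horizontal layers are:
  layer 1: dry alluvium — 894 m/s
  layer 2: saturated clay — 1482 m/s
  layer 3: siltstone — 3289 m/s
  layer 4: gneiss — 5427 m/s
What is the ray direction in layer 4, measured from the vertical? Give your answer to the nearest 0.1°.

From the normal: θ₁ = 90° − 83.8° = 6.2°.
Ray parameter p = sin 6.2° / 894 = 1.2080e-04 s/m.
sin θ_4 = p·V_4 = 1.2080e-04 × 5427 = 0.6556.
θ_4 = arcsin 0.6556 = 40.97°.

41.0°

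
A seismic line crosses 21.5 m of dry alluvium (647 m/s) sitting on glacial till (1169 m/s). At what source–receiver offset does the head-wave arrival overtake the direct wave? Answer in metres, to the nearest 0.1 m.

80.2 m

θ_c = arcsin(647/1169) = 33.61°, so cos θ_c = 0.8329 and tᵢ = 2h cos θ_c/V₁ = 0.0554 s.
At crossover x/V₁ = x/V₂ + tᵢ ⇒ x = tᵢ/(1/V₁ − 1/V₂) = 0.05535/(1.5456e-03 − 8.5543e-04) = 80.20 m.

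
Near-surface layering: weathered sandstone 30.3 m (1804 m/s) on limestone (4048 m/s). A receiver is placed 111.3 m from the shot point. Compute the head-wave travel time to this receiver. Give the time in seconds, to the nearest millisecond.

θ_c = arcsin(V₁/V₂) = arcsin(1804/4048) = 26.47°, cos θ_c = 0.8952.
Intercept time tᵢ = 2h cos θ_c / V₁ = 2·30.3·0.8952/1804 = 0.03007 s.
t = x/V₂ + tᵢ = 111.3/4048 + 0.03007 = 0.05757 s.

0.058 s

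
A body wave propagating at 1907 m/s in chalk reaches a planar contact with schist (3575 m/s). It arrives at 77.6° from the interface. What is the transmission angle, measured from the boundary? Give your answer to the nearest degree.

Angle from the normal: 90° − 77.6° = 12.4°.
Snell's law: sin θ₂ = (V₂/V₁)·sin θ₁ = (3575/1907)·sin 12.4° = 0.4026.
θ₂ = arcsin 0.4026 = 23.74° from the normal.
From the interface: 90° − 23.74° = 66.26°.

66°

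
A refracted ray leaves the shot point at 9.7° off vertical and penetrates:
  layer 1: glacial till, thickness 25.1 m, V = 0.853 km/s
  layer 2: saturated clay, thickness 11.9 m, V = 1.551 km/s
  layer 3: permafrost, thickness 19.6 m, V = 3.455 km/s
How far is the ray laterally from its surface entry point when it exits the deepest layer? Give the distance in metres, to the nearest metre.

p = sin θ₁/V₁ = sin 9.7°/0.853 = 1.9753e-01 s/km is conserved through the stack.
Layer 1: θ = 9.70°; offset = 25.1·tan 9.70° = 4.290 m.
Layer 2: sin θ = p·1.551 = 0.3064 → θ = 17.84°; offset = 11.9·tan 17.84° = 3.830 m.
Layer 3: sin θ = p·3.455 = 0.6825 → θ = 43.04°; offset = 19.6·tan 43.04° = 18.300 m.
Summing the layer offsets gives 26.420 m.

26 m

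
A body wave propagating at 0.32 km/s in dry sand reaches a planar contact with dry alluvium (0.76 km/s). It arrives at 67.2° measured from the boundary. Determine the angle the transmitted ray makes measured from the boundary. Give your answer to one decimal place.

23.0°

Convert to the normal: θ₁ = 90° − 67.2° = 22.8°.
Snell's law: sin θ₂ = (V₂/V₁)·sin θ₁ = (0.76/0.32)·sin 22.8° = 0.9203.
θ₂ = arcsin 0.9203 = 66.98° from the normal.
From the interface: 90° − 66.98° = 23.02°.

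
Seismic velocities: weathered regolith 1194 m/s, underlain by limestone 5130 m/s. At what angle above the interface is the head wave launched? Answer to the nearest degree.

77°

At critical incidence the refracted ray runs along the interface (θ₂ = 90°), so sin θ_c = V₁/V₂.
θ_c = arcsin(1194/5130) = arcsin 0.2327 = 13.46°.
Measured from the interface: 90° − 13.46° = 76.54°.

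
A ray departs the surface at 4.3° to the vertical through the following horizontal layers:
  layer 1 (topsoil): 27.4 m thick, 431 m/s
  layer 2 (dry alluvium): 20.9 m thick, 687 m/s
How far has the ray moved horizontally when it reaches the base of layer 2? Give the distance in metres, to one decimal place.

Ray parameter p = sin 4.3° / 431 m/s = 1.7396e-04 s/m.
Layer 1: θ = 4.30°; offset = 27.4·tan 4.30° = 2.060 m.
Layer 2: sin θ = p·687 = 0.1195 → θ = 6.86°; offset = 20.9·tan 6.86° = 2.516 m.
Σ offsets = 4.576 m.

4.6 m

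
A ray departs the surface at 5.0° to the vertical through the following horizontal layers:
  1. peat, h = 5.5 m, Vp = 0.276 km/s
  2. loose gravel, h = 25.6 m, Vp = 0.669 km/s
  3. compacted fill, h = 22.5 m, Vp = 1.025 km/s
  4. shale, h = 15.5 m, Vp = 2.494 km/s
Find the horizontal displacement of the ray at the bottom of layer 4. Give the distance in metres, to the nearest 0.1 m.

Ray parameter p = sin 5.0° / 0.276 km/s = 3.1578e-01 s/km.
Layer 1: θ = 5.00°; offset = 5.5·tan 5.00° = 0.481 m.
Layer 2: sin θ = p·0.669 = 0.2113 → θ = 12.20°; offset = 25.6·tan 12.20° = 5.533 m.
Layer 3: sin θ = p·1.025 = 0.3237 → θ = 18.89°; offset = 22.5·tan 18.89° = 7.697 m.
Layer 4: sin θ = p·2.494 = 0.7876 → θ = 51.96°; offset = 15.5·tan 51.96° = 19.809 m.
Total horizontal offset = 33.520 m.

33.5 m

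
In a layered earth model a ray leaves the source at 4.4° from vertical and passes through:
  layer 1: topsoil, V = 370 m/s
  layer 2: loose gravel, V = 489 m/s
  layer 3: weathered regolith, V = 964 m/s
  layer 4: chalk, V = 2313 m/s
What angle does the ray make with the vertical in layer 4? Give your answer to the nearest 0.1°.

Ray parameter p = sin 4.4° / 370 = 2.0735e-04 s/m.
sin θ_4 = p·V_4 = 2.0735e-04 × 2313 = 0.4796.
θ_4 = arcsin 0.4796 = 28.66°.

28.7°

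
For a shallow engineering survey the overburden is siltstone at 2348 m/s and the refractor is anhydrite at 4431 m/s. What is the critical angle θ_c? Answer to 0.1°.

32.0°

At critical incidence the refracted ray runs along the interface (θ₂ = 90°), so sin θ_c = V₁/V₂.
θ_c = arcsin(2348/4431) = arcsin 0.5299 = 32.00°.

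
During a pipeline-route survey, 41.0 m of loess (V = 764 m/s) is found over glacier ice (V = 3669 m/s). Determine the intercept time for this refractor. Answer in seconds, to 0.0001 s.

tᵢ = 2h·√(V₂²−V₁²)/(V₁V₂).
√(V₂²−V₁²) = √(3669²−764²) = 3588.6 m/s.
tᵢ = 2·41.0·3588.6/(764·3669) = 0.10498 s.

0.1050 s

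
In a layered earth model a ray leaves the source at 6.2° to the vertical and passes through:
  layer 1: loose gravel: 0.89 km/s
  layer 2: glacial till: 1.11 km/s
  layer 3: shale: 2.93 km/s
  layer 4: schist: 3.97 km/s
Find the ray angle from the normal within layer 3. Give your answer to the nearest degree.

Ray parameter p = sin 6.2° / 0.89 = 1.2135e-01 s/km.
sin θ_3 = p·V_3 = 1.2135e-01 × 2.93 = 0.3555.
θ_3 = 20.83° from the vertical.

21°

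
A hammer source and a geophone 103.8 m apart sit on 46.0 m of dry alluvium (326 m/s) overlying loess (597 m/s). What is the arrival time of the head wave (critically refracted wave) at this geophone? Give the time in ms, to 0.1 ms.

410.3 ms

t = x/V₂ + 2h·√(V₂²−V₁²)/(V₁V₂).
√(V₂²−V₁²) = √(597²−326²) = 500.1 m/s; delay term = 2·46.0·500.1/(326·597) = 0.23642 s.
t = 103.8/597 + 0.23642 = 0.41029 s.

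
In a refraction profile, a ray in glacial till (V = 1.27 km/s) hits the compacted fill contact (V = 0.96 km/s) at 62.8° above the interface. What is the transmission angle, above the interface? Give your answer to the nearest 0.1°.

69.8°

Angle from the normal: 90° − 62.8° = 27.2°.
Snell's law: sin θ₂ = (V₂/V₁)·sin θ₁ = (0.96/1.27)·sin 27.2° = 0.3455.
θ₂ = sin⁻¹(0.3455) = 20.21° (from vertical).
From the interface: 90° − 20.21° = 69.79°.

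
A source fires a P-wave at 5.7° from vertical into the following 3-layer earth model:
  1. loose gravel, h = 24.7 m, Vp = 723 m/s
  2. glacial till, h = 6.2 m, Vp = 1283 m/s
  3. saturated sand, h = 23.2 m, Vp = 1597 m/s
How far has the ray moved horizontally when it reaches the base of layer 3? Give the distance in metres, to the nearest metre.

Ray parameter p = sin 5.7° / 723 m/s = 1.3737e-04 s/m.
Layer 1: θ = 5.70°; offset = 24.7·tan 5.70° = 2.465 m.
Layer 2: sin θ = p·1283 = 0.1762 → θ = 10.15°; offset = 6.2·tan 10.15° = 1.110 m.
Layer 3: sin θ = p·1597 = 0.2194 → θ = 12.67°; offset = 23.2·tan 12.67° = 5.217 m.
Summing the layer offsets gives 8.792 m.

9 m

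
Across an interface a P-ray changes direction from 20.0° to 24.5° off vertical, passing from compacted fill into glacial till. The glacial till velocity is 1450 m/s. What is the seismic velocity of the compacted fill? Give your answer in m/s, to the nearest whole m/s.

1196 m/s

sin 20.0° = 0.3420; sin 24.5° = 0.4147.
V₁ = V₂·(sin θ₁/sin θ₂) = 1450·(0.3420/0.4147) = 1195.89 m/s.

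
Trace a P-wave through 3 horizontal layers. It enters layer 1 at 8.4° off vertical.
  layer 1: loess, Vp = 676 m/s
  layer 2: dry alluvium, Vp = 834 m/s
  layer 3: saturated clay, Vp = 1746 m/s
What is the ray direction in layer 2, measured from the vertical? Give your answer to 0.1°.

Ray parameter p = sin 8.4° / 676 = 2.1610e-04 s/m.
sin θ_2 = p·V_2 = 2.1610e-04 × 834 = 0.1802.
θ_2 = 10.38° from the vertical.

10.4°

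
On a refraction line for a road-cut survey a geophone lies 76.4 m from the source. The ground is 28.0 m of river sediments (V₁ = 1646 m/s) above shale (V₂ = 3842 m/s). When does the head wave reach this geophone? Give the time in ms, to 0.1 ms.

50.6 ms

θ_c = arcsin(V₁/V₂) = arcsin(1646/3842) = 25.37°, cos θ_c = 0.9036.
Intercept time tᵢ = 2h cos θ_c / V₁ = 2·28.0·0.9036/1646 = 0.03074 s.
t = x/V₂ + tᵢ = 76.4/3842 + 0.03074 = 0.05063 s.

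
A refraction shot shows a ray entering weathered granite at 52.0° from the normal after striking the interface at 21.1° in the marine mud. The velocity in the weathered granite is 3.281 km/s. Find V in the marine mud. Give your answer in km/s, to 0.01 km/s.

1.50 km/s

Snell's law: sin 21.1°/V₁ = sin 52.0°/V₂.
V₁ = V₂·sin 21.1°/sin 52.0° = 3.281 × 0.4568 = 1.50 km/s.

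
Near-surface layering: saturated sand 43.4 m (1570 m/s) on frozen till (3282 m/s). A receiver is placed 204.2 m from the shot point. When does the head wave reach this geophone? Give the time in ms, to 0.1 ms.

θ_c = arcsin(V₁/V₂) = arcsin(1570/3282) = 28.58°, cos θ_c = 0.8782.
Intercept time tᵢ = 2h cos θ_c / V₁ = 2·43.4·0.8782/1570 = 0.04855 s.
t = x/V₂ + tᵢ = 204.2/3282 + 0.04855 = 0.11077 s.

110.8 ms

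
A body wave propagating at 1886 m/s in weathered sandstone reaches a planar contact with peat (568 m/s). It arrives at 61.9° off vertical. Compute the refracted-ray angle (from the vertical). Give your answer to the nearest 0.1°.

15.4°

sin θ₁/V₁ = sin θ₂/V₂ ⇒ sin θ₂ = 568·sin 61.9°/1886 = 568·0.8821/1886 = 0.2657.
θ₂ = arcsin 0.2657 = 15.41° from the normal.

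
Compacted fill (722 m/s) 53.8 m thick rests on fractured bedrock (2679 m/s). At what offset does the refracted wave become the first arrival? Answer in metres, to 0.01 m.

141.85 m

θ_c = arcsin(722/2679) = 15.63°, so cos θ_c = 0.9630 and tᵢ = 2h cos θ_c/V₁ = 0.1435 s.
At crossover x/V₁ = x/V₂ + tᵢ ⇒ x = tᵢ/(1/V₁ − 1/V₂) = 0.14352/(1.3850e-03 − 3.7327e-04) = 141.85 m.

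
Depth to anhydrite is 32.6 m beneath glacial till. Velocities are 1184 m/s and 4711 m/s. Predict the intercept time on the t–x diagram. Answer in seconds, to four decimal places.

0.0533 s

tᵢ = 2h·√(V₂²−V₁²)/(V₁V₂).
√(V₂²−V₁²) = √(4711²−1184²) = 4559.8 m/s.
tᵢ = 2·32.6·4559.8/(1184·4711) = 0.05330 s.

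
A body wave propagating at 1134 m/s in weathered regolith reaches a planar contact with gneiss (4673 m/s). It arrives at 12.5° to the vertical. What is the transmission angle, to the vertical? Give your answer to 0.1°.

sin θ₁/V₁ = sin θ₂/V₂ ⇒ sin θ₂ = 4673·sin 12.5°/1134 = 4673·0.2164/1134 = 0.8919.
θ₂ = arcsin 0.8919 = 63.11° from the normal.

63.1°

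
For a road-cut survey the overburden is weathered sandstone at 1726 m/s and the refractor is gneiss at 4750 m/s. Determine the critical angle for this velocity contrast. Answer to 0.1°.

21.3°

At critical incidence the refracted ray runs along the interface (θ₂ = 90°), so sin θ_c = V₁/V₂.
θ_c = arcsin(1726/4750) = arcsin 0.3634 = 21.31°.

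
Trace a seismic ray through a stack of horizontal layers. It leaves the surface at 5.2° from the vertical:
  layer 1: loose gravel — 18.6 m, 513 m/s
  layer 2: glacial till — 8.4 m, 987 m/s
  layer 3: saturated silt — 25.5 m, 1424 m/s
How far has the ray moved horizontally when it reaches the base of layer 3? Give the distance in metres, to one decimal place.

9.8 m

Apply Snell's law at each interface; in layer i the horizontal offset is hᵢ·tan θᵢ.
Layer 1: θ = 5.20°; offset = 18.6·tan 5.20° = 1.693 m.
Layer 2: sin θ = 987·sin 5.2°/513 = 0.1744, θ = 10.04°; offset = 8.4·tan 10.04° = 1.488 m.
Layer 3: sin θ = 1424·sin 5.2°/513 = 0.2516, θ = 14.57°; offset = 25.5·tan 14.57° = 6.628 m.
Total horizontal offset = 9.809 m.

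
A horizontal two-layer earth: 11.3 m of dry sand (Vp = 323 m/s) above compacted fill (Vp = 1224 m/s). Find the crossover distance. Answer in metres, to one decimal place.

x_cross = 2h·√((V₂+V₁)/(V₂−V₁)).
(V₂+V₁)/(V₂−V₁) = (1224+323)/(1224−323) = 1.7170; √ = 1.3103.
x_cross = 2·11.3·1.3103 = 29.61 m.

29.6 m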